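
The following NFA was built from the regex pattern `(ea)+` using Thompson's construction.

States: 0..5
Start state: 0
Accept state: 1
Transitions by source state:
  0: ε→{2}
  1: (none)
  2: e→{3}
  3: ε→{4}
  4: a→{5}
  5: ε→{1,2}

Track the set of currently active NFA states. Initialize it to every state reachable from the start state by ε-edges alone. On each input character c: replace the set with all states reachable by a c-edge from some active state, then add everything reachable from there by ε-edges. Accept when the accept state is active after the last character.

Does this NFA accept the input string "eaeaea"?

Answer: ACCEPT

Trace:
initial (ε-close {0}): {0,2}
'e' @ 1: {3,4}
'a' @ 2: {1,2,5}  [accepting]
'e' @ 3: {3,4}
'a' @ 4: {1,2,5}  [accepting]
'e' @ 5: {3,4}
'a' @ 6: {1,2,5}  [accepting]
end set {1,2,5} — state 1 in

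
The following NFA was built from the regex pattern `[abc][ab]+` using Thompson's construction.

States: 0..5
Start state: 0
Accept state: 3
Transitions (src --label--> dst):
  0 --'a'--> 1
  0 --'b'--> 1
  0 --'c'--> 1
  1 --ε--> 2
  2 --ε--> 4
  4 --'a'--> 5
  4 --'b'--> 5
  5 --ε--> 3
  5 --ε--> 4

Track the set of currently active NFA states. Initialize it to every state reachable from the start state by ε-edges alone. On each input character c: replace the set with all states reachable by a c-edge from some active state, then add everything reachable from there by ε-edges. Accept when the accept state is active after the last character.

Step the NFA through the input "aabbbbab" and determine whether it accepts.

initial (ε-close {0}): {0}
'a' @ 1: {1,2,4}
'a' @ 2: {3,4,5}  [accepting]
'b' @ 3: {3,4,5}  [accepting]
'b' @ 4: {3,4,5}  [accepting]
'b' @ 5: {3,4,5}  [accepting]
'b' @ 6: {3,4,5}  [accepting]
'a' @ 7: {3,4,5}  [accepting]
'b' @ 8: {3,4,5}  [accepting]
after full input: {3,4,5}  (accept=3 in)

Answer: ACCEPT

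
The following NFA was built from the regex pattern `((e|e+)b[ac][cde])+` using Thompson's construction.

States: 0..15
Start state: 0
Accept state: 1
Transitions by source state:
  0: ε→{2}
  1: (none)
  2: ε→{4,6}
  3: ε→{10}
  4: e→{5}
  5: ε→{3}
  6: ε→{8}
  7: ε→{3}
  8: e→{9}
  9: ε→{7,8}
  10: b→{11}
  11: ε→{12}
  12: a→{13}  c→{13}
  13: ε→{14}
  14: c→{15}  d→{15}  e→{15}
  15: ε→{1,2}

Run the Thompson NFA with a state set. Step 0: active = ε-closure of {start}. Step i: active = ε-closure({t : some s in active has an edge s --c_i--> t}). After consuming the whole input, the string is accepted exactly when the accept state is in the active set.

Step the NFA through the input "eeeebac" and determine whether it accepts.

start: ε-closure({0}) = {0,2,4,6,8}
'e' @ 1: {3,5,7,8,9,10}
'e' @ 2: {3,7,8,9,10}
'e' @ 3: {3,7,8,9,10}
'e' @ 4: {3,7,8,9,10}
'b' @ 5: {11,12}
'a' @ 6: {13,14}
'c' @ 7: {1,2,4,6,8,15}  (accept∈set)
end set {1,2,4,6,8,15} — state 1 in

Answer: ACCEPT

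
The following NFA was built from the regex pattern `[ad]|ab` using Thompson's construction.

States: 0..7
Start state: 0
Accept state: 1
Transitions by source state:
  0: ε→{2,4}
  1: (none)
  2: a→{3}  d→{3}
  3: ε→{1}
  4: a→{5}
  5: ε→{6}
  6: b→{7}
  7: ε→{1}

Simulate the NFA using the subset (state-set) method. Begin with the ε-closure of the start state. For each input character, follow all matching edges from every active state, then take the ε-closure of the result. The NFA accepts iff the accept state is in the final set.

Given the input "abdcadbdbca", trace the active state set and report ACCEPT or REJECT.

initial (ε-close {0}): {0,2,4}
'a' @ 1: {1,3,5,6}  [accepting]
'b' @ 2: {1,7}  [accepting]
'd' @ 3: {}  — no active states
rest 'cadbdbca' ignored (set empty)
end set {} — state 1 not in

Answer: REJECT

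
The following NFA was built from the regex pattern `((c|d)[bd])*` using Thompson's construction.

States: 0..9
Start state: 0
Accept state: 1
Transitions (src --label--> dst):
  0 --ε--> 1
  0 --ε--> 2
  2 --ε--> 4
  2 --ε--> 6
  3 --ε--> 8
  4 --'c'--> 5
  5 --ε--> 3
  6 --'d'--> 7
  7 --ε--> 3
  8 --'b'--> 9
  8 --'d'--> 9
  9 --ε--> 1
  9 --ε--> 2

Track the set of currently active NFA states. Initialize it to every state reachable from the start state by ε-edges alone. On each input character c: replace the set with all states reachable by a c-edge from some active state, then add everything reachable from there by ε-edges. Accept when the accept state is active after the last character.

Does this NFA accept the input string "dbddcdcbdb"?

initial (ε-close {0}): {0,1,2,4,6}
'd' @ 1: {3,7,8}
'b' @ 2: {1,2,4,6,9}  [accepting]
'd' @ 3: {3,7,8}
'd' @ 4: {1,2,4,6,9}  [accepting]
'c' @ 5: {3,5,8}
'd' @ 6: {1,2,4,6,9}  [accepting]
'c' @ 7: {3,5,8}
'b' @ 8: {1,2,4,6,9}  [accepting]
'd' @ 9: {3,7,8}
'b' @ 10: {1,2,4,6,9}  [accepting]
end set {1,2,4,6,9} — state 1 in

Answer: ACCEPT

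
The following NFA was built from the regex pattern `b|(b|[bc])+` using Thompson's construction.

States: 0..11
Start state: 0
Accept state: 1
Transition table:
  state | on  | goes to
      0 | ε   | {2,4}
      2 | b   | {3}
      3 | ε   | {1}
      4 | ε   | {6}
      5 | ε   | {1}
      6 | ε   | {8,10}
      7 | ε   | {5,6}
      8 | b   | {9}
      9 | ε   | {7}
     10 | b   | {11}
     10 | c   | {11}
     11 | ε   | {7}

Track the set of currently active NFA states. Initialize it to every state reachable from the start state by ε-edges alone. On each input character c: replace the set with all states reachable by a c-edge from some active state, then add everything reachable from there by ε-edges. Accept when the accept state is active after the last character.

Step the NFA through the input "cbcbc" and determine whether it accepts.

S₀ = ε-closure({0}) = {0,2,4,6,8,10}
'c' @ 1: {1,5,6,7,8,10,11}  [accepting]
'b' @ 2: {1,5,6,7,8,9,10,11}  [accepting]
'c' @ 3: {1,5,6,7,8,10,11}  [accepting]
'b' @ 4: {1,5,6,7,8,9,10,11}  [accepting]
'c' @ 5: {1,5,6,7,8,10,11}  [accepting]
after full input: {1,5,6,7,8,10,11}  (accept=1 in)

Answer: ACCEPT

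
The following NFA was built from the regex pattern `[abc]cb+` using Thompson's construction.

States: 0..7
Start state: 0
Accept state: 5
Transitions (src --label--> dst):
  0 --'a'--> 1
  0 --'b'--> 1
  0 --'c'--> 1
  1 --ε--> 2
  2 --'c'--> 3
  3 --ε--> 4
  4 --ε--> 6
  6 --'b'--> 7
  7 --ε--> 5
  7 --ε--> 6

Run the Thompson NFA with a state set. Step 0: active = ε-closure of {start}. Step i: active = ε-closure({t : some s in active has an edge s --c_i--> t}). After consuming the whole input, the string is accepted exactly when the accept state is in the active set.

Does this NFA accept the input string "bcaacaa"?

Answer: REJECT

Trace:
start: ε-closure({0}) = {0}
'b' @ 1: {1,2}
'c' @ 2: {3,4,6}
'a' @ 3: {}  — no active states
rest 'acaa' ignored (set empty)
final: {}; accept 5 not in set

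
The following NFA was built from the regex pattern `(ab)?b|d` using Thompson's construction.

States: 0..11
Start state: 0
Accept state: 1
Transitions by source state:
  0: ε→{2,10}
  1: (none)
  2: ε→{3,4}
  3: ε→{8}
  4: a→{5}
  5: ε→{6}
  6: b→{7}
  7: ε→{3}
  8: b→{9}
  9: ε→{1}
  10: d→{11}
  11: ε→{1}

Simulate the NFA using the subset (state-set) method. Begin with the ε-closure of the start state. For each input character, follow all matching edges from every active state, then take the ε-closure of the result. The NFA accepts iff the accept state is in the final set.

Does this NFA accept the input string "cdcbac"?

Answer: REJECT

Trace:
start: ε-closure({0}) = {0,2,3,4,8,10}
'c' @ 1: {}  — no active states
rest 'dcbac' ignored (set empty)
final: {}; accept 1 not in set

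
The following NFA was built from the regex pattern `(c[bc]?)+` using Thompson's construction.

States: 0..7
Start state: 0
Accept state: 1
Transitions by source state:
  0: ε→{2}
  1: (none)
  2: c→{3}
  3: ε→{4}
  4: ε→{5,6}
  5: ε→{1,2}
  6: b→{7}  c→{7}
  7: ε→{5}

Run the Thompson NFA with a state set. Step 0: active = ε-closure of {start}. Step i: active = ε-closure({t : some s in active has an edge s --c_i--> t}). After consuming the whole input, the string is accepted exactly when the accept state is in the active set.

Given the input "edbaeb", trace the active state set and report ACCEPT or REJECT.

Answer: REJECT

Steps:
initial (ε-close {0}): {0,2}
'e' @ 1: {}  — state set empty
rest 'dbaeb' ignored (set empty)
after full input: {}  (accept=1 not in)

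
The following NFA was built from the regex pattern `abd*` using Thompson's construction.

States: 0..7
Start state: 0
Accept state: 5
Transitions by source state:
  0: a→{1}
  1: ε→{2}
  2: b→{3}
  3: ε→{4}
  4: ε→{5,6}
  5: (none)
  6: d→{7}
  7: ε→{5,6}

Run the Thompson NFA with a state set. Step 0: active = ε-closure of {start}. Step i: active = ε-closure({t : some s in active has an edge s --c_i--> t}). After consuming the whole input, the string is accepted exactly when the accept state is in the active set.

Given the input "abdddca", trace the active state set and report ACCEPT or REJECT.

Answer: REJECT

Trace:
start: ε-closure({0}) = {0}
'a' @ 1: {1,2}
'b' @ 2: {3,4,5,6}  ✓accept
'd' @ 3: {5,6,7}  ✓accept
'd' @ 4: {5,6,7}  ✓accept
'd' @ 5: {5,6,7}  ✓accept
'c' @ 6: {}  — state set empty
rest 'a' ignored (set empty)
end set {} — state 5 not in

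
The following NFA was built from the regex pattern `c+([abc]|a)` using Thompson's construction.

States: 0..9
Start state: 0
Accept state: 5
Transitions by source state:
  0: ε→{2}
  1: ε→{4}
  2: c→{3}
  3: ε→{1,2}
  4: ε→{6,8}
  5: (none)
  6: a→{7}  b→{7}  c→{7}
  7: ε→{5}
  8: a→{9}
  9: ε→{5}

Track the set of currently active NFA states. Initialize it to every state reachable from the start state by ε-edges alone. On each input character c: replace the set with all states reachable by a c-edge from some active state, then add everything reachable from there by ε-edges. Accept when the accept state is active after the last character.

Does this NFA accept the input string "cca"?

S₀ = ε-closure({0}) = {0,2}
'c' @ 1: {1,2,3,4,6,8}
'c' @ 2: {1,2,3,4,5,6,7,8}  [accepting]
'a' @ 3: {5,7,9}  [accepting]
end set {5,7,9} — state 5 in

Answer: ACCEPT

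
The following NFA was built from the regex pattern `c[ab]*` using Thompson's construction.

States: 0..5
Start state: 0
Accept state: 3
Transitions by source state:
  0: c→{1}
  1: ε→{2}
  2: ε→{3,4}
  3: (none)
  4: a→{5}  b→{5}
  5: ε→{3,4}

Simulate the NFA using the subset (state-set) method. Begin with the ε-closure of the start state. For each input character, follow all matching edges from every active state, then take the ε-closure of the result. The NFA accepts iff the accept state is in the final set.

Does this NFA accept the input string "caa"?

Answer: ACCEPT

Steps:
initial (ε-close {0}): {0}
'c' @ 1: {1,2,3,4}  (accept∈set)
'a' @ 2: {3,4,5}  (accept∈set)
'a' @ 3: {3,4,5}  (accept∈set)
after full input: {3,4,5}  (accept=3 in)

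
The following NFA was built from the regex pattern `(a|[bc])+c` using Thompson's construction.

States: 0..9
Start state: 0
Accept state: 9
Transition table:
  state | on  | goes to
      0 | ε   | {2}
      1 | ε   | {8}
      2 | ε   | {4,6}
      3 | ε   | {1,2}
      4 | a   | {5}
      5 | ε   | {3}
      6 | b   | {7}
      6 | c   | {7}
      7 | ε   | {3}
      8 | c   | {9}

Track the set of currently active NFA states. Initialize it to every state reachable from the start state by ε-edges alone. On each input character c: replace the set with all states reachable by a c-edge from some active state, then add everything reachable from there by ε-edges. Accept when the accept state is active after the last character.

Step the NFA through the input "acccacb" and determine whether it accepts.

start: ε-closure({0}) = {0,2,4,6}
'a' @ 1: {1,2,3,4,5,6,8}
'c' @ 2: {1,2,3,4,6,7,8,9}  ✓accept
'c' @ 3: {1,2,3,4,6,7,8,9}  ✓accept
'c' @ 4: {1,2,3,4,6,7,8,9}  ✓accept
'a' @ 5: {1,2,3,4,5,6,8}
'c' @ 6: {1,2,3,4,6,7,8,9}  ✓accept
'b' @ 7: {1,2,3,4,6,7,8}
final: {1,2,3,4,6,7,8}; accept 9 not in set

Answer: REJECT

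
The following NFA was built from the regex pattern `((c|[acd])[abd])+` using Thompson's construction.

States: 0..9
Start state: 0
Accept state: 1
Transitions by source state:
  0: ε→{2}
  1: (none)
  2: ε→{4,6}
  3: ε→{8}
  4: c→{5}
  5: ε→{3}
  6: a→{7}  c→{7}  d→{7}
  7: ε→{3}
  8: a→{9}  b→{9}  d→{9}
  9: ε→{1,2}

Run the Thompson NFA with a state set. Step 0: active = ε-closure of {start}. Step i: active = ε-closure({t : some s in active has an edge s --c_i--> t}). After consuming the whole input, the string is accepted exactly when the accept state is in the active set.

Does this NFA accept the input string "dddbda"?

Answer: ACCEPT

Trace:
S₀ = ε-closure({0}) = {0,2,4,6}
'd' @ 1: {3,7,8}
'd' @ 2: {1,2,4,6,9}  ✓accept
'd' @ 3: {3,7,8}
'b' @ 4: {1,2,4,6,9}  ✓accept
'd' @ 5: {3,7,8}
'a' @ 6: {1,2,4,6,9}  ✓accept
final: {1,2,4,6,9}; accept 1 in set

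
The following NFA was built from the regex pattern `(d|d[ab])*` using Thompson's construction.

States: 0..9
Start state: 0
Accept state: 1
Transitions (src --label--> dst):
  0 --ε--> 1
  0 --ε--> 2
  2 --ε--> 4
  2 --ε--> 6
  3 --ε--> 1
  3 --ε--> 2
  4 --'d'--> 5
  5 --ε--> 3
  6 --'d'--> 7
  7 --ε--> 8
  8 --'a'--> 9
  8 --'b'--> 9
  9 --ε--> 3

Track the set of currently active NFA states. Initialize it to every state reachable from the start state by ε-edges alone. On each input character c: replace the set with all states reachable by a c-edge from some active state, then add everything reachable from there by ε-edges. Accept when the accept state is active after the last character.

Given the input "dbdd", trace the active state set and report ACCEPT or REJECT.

Answer: ACCEPT

Steps:
initial (ε-close {0}): {0,1,2,4,6}
'd' @ 1: {1,2,3,4,5,6,7,8}  (accept∈set)
'b' @ 2: {1,2,3,4,6,9}  (accept∈set)
'd' @ 3: {1,2,3,4,5,6,7,8}  (accept∈set)
'd' @ 4: {1,2,3,4,5,6,7,8}  (accept∈set)
after full input: {1,2,3,4,5,6,7,8}  (accept=1 in)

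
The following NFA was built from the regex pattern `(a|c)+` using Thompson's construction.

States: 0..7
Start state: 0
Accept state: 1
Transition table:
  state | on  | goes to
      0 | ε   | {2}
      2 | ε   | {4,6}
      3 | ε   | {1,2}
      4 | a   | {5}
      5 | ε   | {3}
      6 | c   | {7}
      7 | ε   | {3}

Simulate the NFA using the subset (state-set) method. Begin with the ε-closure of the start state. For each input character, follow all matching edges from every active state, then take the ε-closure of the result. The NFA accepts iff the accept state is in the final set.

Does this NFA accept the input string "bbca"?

Answer: REJECT

Trace:
S₀ = ε-closure({0}) = {0,2,4,6}
'b' @ 1: {}  — state set empty
rest 'bca' ignored (set empty)
end set {} — state 1 not in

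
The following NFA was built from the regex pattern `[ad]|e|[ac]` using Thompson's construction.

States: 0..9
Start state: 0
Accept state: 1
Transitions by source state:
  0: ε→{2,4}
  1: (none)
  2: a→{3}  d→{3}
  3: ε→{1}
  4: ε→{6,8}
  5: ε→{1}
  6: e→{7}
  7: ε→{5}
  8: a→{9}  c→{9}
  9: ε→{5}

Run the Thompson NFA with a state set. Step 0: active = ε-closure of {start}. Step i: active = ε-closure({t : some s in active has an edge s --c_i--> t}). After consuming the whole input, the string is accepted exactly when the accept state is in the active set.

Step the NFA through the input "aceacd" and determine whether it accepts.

S₀ = ε-closure({0}) = {0,2,4,6,8}
'a' @ 1: {1,3,5,9}  (accept∈set)
'c' @ 2: {}  — dead — no transitions
rest 'eacd' ignored (set empty)
after full input: {}  (accept=1 not in)

Answer: REJECT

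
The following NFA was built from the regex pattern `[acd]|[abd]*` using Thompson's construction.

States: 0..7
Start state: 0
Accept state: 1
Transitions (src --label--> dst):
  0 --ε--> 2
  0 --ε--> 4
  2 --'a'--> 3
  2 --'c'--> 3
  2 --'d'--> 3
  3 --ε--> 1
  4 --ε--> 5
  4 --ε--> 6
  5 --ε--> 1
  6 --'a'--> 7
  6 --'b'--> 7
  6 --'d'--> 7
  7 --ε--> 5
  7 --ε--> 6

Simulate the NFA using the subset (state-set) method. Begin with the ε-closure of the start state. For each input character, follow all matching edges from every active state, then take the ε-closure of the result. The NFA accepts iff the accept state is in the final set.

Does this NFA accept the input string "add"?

Answer: ACCEPT

Derivation:
S₀ = ε-closure({0}) = {0,1,2,4,5,6}
'a' @ 1: {1,3,5,6,7}  ✓accept
'd' @ 2: {1,5,6,7}  ✓accept
'd' @ 3: {1,5,6,7}  ✓accept
end set {1,5,6,7} — state 1 in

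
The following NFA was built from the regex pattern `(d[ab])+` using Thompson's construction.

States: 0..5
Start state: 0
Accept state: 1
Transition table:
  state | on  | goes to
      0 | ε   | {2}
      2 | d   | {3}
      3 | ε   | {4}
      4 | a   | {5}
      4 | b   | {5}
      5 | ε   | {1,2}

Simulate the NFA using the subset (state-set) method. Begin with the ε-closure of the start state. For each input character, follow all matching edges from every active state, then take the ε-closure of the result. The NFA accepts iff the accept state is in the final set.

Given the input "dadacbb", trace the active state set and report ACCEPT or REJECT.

Answer: REJECT

Trace:
S₀ = ε-closure({0}) = {0,2}
'd' @ 1: {3,4}
'a' @ 2: {1,2,5}  [accepting]
'd' @ 3: {3,4}
'a' @ 4: {1,2,5}  [accepting]
'c' @ 5: {}  — dead — no transitions
rest 'bb' ignored (set empty)
final: {}; accept 1 not in set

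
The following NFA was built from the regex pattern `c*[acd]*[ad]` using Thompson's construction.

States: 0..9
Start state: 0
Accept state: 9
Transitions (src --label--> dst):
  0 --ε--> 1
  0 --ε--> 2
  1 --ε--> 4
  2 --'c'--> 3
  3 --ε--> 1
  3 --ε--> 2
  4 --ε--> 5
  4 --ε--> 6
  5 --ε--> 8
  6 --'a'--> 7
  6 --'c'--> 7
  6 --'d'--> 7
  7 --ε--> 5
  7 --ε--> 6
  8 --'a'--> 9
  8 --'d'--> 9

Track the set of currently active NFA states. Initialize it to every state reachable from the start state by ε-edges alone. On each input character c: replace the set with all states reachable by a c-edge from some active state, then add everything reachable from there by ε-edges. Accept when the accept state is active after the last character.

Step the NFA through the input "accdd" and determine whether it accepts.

Answer: ACCEPT

Trace:
start: ε-closure({0}) = {0,1,2,4,5,6,8}
'a' @ 1: {5,6,7,8,9}  [accepting]
'c' @ 2: {5,6,7,8}
'c' @ 3: {5,6,7,8}
'd' @ 4: {5,6,7,8,9}  [accepting]
'd' @ 5: {5,6,7,8,9}  [accepting]
after full input: {5,6,7,8,9}  (accept=9 in)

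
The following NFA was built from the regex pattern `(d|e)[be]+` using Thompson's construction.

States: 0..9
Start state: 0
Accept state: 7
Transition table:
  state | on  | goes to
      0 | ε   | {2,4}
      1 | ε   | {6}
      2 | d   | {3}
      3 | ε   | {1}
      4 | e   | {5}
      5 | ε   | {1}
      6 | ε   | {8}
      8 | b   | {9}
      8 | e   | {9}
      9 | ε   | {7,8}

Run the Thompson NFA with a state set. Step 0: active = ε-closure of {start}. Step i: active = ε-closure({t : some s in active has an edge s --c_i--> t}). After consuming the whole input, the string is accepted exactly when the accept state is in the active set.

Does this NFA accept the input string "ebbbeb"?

start: ε-closure({0}) = {0,2,4}
'e' @ 1: {1,5,6,8}
'b' @ 2: {7,8,9}  (accept∈set)
'b' @ 3: {7,8,9}  (accept∈set)
'b' @ 4: {7,8,9}  (accept∈set)
'e' @ 5: {7,8,9}  (accept∈set)
'b' @ 6: {7,8,9}  (accept∈set)
end set {7,8,9} — state 7 in

Answer: ACCEPT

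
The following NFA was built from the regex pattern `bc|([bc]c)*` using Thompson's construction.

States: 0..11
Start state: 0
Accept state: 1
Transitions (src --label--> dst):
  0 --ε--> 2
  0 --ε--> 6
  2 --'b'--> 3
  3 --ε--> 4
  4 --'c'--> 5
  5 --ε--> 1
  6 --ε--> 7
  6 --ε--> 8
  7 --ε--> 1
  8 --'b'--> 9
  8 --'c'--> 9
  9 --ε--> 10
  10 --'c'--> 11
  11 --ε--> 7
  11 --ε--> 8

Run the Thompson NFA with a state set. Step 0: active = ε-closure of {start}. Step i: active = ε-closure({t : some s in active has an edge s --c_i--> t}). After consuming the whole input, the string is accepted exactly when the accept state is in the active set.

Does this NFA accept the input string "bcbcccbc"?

Answer: ACCEPT

Trace:
initial (ε-close {0}): {0,1,2,6,7,8}
'b' @ 1: {3,4,9,10}
'c' @ 2: {1,5,7,8,11}  ✓accept
'b' @ 3: {9,10}
'c' @ 4: {1,7,8,11}  ✓accept
'c' @ 5: {9,10}
'c' @ 6: {1,7,8,11}  ✓accept
'b' @ 7: {9,10}
'c' @ 8: {1,7,8,11}  ✓accept
end set {1,7,8,11} — state 1 in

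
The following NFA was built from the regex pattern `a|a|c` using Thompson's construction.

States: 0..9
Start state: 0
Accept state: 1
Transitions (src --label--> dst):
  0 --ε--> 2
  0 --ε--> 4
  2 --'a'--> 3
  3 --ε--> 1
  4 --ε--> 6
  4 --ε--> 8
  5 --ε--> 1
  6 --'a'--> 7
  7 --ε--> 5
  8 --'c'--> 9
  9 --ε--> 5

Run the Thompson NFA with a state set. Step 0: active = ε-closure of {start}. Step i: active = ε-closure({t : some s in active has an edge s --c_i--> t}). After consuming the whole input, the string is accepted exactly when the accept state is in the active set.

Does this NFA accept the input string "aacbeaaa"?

S₀ = ε-closure({0}) = {0,2,4,6,8}
'a' @ 1: {1,3,5,7}  ✓accept
'a' @ 2: {}  — no active states
rest 'cbeaaa' ignored (set empty)
after full input: {}  (accept=1 not in)

Answer: REJECT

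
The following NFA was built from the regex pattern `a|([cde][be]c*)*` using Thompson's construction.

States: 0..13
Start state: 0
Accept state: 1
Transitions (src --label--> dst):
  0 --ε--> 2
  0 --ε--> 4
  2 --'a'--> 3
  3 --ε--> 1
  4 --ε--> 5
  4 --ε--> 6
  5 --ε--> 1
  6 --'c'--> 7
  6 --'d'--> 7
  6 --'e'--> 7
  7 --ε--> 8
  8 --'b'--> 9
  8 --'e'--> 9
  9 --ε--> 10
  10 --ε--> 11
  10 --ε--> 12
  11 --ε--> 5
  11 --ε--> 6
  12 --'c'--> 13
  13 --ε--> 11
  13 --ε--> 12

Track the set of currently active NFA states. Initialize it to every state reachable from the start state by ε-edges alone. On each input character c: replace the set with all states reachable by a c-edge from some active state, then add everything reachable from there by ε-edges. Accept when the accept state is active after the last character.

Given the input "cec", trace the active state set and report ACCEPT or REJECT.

initial (ε-close {0}): {0,1,2,4,5,6}
'c' @ 1: {7,8}
'e' @ 2: {1,5,6,9,10,11,12}  [accepting]
'c' @ 3: {1,5,6,7,8,11,12,13}  [accepting]
end set {1,5,6,7,8,11,12,13} — state 1 in

Answer: ACCEPT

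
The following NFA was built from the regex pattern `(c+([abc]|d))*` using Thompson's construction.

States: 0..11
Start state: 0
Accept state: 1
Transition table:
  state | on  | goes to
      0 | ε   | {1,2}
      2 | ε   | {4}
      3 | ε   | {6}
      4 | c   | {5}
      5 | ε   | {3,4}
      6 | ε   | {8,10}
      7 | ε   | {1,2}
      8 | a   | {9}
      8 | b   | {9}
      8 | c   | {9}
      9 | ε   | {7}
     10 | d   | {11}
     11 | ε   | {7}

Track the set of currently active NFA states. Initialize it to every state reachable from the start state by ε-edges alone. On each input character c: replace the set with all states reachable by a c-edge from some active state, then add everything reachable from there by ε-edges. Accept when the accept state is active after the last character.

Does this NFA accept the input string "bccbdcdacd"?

Answer: REJECT

Derivation:
start: ε-closure({0}) = {0,1,2,4}
'b' @ 1: {}  — dead — no transitions
rest 'ccbdcdacd' ignored (set empty)
final: {}; accept 1 not in set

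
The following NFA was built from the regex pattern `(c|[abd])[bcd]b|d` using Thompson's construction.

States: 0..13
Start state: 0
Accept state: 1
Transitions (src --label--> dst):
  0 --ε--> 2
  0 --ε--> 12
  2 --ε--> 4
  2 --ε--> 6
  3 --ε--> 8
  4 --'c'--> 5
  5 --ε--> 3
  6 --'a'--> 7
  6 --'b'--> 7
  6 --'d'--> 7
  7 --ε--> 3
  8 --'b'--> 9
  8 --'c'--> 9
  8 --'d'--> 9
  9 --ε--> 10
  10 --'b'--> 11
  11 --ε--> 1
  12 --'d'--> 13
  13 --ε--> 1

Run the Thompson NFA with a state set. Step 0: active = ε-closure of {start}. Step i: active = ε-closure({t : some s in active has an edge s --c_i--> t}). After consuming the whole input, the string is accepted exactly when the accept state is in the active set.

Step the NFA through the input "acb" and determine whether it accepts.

Answer: ACCEPT

Derivation:
initial (ε-close {0}): {0,2,4,6,12}
'a' @ 1: {3,7,8}
'c' @ 2: {9,10}
'b' @ 3: {1,11}  (accept∈set)
end set {1,11} — state 1 in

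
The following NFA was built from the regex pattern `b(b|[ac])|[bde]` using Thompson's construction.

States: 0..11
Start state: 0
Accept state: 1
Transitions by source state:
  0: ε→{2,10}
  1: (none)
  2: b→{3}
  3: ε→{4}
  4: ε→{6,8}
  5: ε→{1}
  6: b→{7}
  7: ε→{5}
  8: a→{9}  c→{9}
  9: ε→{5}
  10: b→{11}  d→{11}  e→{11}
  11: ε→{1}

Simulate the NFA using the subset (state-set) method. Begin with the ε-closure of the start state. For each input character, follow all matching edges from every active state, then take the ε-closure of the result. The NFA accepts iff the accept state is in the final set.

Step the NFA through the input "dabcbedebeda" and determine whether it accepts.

start: ε-closure({0}) = {0,2,10}
'd' @ 1: {1,11}  ✓accept
'a' @ 2: {}  — dead — no transitions
rest 'bcbedebeda' ignored (set empty)
after full input: {}  (accept=1 not in)

Answer: REJECT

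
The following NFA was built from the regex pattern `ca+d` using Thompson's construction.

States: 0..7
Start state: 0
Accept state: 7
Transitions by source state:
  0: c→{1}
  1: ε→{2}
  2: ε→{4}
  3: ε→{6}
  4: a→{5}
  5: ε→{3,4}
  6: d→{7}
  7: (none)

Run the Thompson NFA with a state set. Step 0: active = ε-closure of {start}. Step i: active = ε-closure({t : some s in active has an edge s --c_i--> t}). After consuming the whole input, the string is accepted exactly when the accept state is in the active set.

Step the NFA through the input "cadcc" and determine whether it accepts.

S₀ = ε-closure({0}) = {0}
'c' @ 1: {1,2,4}
'a' @ 2: {3,4,5,6}
'd' @ 3: {7}  ✓accept
'c' @ 4: {}  — state set empty
rest 'c' ignored (set empty)
end set {} — state 7 not in

Answer: REJECT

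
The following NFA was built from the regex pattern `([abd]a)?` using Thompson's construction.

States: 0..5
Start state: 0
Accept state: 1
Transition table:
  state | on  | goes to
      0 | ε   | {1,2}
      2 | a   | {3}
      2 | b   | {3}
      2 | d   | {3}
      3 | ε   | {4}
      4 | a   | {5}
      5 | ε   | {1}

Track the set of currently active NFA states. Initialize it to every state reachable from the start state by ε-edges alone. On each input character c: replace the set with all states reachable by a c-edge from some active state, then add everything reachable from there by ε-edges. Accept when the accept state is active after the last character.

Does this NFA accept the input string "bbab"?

initial (ε-close {0}): {0,1,2}
'b' @ 1: {3,4}
'b' @ 2: {}  — dead — no transitions
rest 'ab' ignored (set empty)
final: {}; accept 1 not in set

Answer: REJECT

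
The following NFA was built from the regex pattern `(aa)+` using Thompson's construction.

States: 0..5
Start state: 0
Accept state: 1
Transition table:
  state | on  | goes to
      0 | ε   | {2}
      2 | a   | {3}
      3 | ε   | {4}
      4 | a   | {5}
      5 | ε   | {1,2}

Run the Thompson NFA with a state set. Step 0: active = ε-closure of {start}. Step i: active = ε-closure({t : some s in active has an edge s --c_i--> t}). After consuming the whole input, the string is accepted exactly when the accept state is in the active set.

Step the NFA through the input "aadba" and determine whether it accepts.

Answer: REJECT

Trace:
start: ε-closure({0}) = {0,2}
'a' @ 1: {3,4}
'a' @ 2: {1,2,5}  ✓accept
'd' @ 3: {}  — state set empty
rest 'ba' ignored (set empty)
end set {} — state 1 not in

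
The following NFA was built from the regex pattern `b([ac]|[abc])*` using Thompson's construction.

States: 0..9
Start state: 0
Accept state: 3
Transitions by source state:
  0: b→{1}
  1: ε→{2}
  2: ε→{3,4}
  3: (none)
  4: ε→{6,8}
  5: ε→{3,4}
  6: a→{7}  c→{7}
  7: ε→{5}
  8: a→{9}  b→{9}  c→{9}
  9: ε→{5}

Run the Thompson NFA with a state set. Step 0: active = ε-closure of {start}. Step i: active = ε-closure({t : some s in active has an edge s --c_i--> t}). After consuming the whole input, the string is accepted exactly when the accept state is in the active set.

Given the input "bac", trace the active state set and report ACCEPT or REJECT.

initial (ε-close {0}): {0}
'b' @ 1: {1,2,3,4,6,8}  [accepting]
'a' @ 2: {3,4,5,6,7,8,9}  [accepting]
'c' @ 3: {3,4,5,6,7,8,9}  [accepting]
final: {3,4,5,6,7,8,9}; accept 3 in set

Answer: ACCEPT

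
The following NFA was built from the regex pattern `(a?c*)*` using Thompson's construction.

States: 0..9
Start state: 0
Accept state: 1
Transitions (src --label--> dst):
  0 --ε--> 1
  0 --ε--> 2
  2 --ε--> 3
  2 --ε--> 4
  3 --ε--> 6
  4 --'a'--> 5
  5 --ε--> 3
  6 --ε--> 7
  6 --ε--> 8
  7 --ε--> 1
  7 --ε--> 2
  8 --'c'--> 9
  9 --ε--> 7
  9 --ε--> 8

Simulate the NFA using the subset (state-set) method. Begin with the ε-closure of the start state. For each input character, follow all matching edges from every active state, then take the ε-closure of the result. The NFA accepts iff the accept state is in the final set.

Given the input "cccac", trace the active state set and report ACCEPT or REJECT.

Answer: ACCEPT

Derivation:
start: ε-closure({0}) = {0,1,2,3,4,6,7,8}
'c' @ 1: {1,2,3,4,6,7,8,9}  ✓accept
'c' @ 2: {1,2,3,4,6,7,8,9}  ✓accept
'c' @ 3: {1,2,3,4,6,7,8,9}  ✓accept
'a' @ 4: {1,2,3,4,5,6,7,8}  ✓accept
'c' @ 5: {1,2,3,4,6,7,8,9}  ✓accept
after full input: {1,2,3,4,6,7,8,9}  (accept=1 in)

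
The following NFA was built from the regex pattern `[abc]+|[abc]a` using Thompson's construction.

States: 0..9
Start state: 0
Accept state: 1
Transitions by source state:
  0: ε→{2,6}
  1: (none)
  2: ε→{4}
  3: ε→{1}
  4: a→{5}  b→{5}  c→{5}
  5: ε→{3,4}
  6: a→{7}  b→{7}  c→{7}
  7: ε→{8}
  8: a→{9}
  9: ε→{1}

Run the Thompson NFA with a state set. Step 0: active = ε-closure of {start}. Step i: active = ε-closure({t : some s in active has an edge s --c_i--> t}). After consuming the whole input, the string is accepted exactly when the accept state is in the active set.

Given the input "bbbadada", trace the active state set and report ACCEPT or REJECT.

Answer: REJECT

Derivation:
S₀ = ε-closure({0}) = {0,2,4,6}
'b' @ 1: {1,3,4,5,7,8}  ✓accept
'b' @ 2: {1,3,4,5}  ✓accept
'b' @ 3: {1,3,4,5}  ✓accept
'a' @ 4: {1,3,4,5}  ✓accept
'd' @ 5: {}  — state set empty
rest 'ada' ignored (set empty)
end set {} — state 1 not in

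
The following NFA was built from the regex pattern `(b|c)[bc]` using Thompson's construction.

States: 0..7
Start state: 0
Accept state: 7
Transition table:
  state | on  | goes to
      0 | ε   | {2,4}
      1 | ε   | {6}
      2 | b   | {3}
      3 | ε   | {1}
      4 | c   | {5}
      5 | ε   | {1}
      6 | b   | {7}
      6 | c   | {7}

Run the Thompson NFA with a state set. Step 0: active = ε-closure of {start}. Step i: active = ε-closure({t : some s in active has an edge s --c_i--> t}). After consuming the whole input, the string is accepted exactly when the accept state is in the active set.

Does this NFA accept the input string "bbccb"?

S₀ = ε-closure({0}) = {0,2,4}
'b' @ 1: {1,3,6}
'b' @ 2: {7}  (accept∈set)
'c' @ 3: {}  — no active states
rest 'cb' ignored (set empty)
final: {}; accept 7 not in set

Answer: REJECT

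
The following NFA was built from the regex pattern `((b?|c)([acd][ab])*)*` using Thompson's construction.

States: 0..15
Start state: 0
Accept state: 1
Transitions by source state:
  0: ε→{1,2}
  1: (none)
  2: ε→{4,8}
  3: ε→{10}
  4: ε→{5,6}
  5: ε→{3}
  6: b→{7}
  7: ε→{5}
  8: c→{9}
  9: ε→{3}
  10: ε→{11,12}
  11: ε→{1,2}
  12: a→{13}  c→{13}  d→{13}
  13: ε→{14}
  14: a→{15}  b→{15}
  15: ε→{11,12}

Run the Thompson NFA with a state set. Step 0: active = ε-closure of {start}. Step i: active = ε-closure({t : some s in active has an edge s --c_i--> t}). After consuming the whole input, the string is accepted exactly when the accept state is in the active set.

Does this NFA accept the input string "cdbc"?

Answer: ACCEPT

Derivation:
initial (ε-close {0}): {0,1,2,3,4,5,6,8,10,11,12}
'c' @ 1: {1,2,3,4,5,6,8,9,10,11,12,13,14}  [accepting]
'd' @ 2: {13,14}
'b' @ 3: {1,2,3,4,5,6,8,10,11,12,15}  [accepting]
'c' @ 4: {1,2,3,4,5,6,8,9,10,11,12,13,14}  [accepting]
final: {1,2,3,4,5,6,8,9,10,11,12,13,14}; accept 1 in set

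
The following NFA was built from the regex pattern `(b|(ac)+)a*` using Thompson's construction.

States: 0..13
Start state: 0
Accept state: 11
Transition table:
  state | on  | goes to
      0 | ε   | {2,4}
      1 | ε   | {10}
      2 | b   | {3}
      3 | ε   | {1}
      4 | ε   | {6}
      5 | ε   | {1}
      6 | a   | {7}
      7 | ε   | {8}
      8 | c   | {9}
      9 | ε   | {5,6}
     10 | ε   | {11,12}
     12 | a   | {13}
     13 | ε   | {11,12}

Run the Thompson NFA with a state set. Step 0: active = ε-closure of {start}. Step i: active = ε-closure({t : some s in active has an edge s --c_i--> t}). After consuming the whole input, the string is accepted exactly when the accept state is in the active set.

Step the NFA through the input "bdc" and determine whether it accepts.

S₀ = ε-closure({0}) = {0,2,4,6}
'b' @ 1: {1,3,10,11,12}  (accept∈set)
'd' @ 2: {}  — state set empty
rest 'c' ignored (set empty)
end set {} — state 11 not in

Answer: REJECT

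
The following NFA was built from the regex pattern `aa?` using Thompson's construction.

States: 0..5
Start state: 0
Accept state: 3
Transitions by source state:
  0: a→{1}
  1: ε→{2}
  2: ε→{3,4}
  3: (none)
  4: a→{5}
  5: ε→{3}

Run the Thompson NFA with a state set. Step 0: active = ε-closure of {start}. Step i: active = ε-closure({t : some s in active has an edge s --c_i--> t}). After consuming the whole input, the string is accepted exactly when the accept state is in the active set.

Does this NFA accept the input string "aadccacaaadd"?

Answer: REJECT

Steps:
start: ε-closure({0}) = {0}
'a' @ 1: {1,2,3,4}  (accept∈set)
'a' @ 2: {3,5}  (accept∈set)
'd' @ 3: {}  — state set empty
rest 'ccacaaadd' ignored (set empty)
final: {}; accept 3 not in set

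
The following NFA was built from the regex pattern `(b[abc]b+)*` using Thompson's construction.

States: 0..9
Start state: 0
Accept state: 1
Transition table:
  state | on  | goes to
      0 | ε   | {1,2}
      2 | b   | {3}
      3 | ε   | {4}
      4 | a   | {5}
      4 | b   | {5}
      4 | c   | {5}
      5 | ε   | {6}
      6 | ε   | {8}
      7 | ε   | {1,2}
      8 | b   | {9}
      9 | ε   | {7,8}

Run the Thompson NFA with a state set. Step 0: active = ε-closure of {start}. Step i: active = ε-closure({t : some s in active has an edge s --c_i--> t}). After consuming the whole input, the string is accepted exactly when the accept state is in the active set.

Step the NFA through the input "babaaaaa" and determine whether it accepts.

initial (ε-close {0}): {0,1,2}
'b' @ 1: {3,4}
'a' @ 2: {5,6,8}
'b' @ 3: {1,2,7,8,9}  [accepting]
'a' @ 4: {}  — no active states
rest 'aaaa' ignored (set empty)
end set {} — state 1 not in

Answer: REJECT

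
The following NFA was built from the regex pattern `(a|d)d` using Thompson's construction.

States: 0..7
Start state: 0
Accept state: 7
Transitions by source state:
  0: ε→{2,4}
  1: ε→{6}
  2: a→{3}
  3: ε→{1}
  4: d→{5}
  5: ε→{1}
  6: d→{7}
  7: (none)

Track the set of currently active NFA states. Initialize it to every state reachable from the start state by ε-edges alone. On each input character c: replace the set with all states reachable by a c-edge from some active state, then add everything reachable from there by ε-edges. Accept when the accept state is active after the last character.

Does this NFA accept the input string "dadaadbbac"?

initial (ε-close {0}): {0,2,4}
'd' @ 1: {1,5,6}
'a' @ 2: {}  — dead — no transitions
rest 'daadbbac' ignored (set empty)
after full input: {}  (accept=7 not in)

Answer: REJECT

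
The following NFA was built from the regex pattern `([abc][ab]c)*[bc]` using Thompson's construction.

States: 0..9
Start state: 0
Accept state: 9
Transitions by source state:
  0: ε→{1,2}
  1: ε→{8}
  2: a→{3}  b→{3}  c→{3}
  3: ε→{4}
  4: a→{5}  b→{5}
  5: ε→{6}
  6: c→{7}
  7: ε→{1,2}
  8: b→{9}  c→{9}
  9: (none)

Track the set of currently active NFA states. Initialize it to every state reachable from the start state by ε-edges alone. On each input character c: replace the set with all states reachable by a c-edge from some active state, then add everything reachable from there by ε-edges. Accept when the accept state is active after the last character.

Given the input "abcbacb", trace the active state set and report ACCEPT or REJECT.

Answer: ACCEPT

Trace:
initial (ε-close {0}): {0,1,2,8}
'a' @ 1: {3,4}
'b' @ 2: {5,6}
'c' @ 3: {1,2,7,8}
'b' @ 4: {3,4,9}  (accept∈set)
'a' @ 5: {5,6}
'c' @ 6: {1,2,7,8}
'b' @ 7: {3,4,9}  (accept∈set)
final: {3,4,9}; accept 9 in set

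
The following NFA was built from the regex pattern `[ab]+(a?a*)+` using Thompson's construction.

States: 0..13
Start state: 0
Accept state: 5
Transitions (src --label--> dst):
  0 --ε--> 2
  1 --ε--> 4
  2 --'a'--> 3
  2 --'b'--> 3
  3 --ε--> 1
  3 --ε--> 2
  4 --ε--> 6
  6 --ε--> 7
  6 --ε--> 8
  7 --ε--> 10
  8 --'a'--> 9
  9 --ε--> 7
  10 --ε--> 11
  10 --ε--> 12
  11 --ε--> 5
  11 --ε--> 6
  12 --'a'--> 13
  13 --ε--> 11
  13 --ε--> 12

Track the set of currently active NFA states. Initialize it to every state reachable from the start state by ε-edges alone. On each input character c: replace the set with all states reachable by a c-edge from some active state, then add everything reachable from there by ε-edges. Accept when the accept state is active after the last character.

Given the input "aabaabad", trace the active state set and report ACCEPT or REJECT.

Answer: REJECT

Derivation:
initial (ε-close {0}): {0,2}
'a' @ 1: {1,2,3,4,5,6,7,8,10,11,12}  (accept∈set)
'a' @ 2: {1,2,3,4,5,6,7,8,9,10,11,12,13}  (accept∈set)
'b' @ 3: {1,2,3,4,5,6,7,8,10,11,12}  (accept∈set)
'a' @ 4: {1,2,3,4,5,6,7,8,9,10,11,12,13}  (accept∈set)
'a' @ 5: {1,2,3,4,5,6,7,8,9,10,11,12,13}  (accept∈set)
'b' @ 6: {1,2,3,4,5,6,7,8,10,11,12}  (accept∈set)
'a' @ 7: {1,2,3,4,5,6,7,8,9,10,11,12,13}  (accept∈set)
'd' @ 8: {}  — dead — no transitions
final: {}; accept 5 not in set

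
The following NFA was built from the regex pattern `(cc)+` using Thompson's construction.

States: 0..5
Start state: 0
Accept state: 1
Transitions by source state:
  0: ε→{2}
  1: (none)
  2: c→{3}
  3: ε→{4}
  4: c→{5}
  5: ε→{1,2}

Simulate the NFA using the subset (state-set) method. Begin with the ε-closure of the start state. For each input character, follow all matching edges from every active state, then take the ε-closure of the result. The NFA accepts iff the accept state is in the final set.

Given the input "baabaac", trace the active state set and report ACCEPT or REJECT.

Answer: REJECT

Derivation:
start: ε-closure({0}) = {0,2}
'b' @ 1: {}  — state set empty
rest 'aabaac' ignored (set empty)
after full input: {}  (accept=1 not in)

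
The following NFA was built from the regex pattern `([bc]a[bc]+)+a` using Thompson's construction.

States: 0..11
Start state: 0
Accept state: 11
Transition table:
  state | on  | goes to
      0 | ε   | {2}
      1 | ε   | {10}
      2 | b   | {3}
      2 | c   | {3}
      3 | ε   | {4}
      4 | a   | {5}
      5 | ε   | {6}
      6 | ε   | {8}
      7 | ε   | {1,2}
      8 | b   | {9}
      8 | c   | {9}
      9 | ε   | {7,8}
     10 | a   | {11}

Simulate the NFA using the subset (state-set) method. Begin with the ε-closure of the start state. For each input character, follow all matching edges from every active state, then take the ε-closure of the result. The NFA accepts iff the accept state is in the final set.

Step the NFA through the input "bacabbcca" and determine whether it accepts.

Answer: REJECT

Steps:
initial (ε-close {0}): {0,2}
'b' @ 1: {3,4}
'a' @ 2: {5,6,8}
'c' @ 3: {1,2,7,8,9,10}
'a' @ 4: {11}  [accepting]
'b' @ 5: {}  — no active states
rest 'bcca' ignored (set empty)
end set {} — state 11 not in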